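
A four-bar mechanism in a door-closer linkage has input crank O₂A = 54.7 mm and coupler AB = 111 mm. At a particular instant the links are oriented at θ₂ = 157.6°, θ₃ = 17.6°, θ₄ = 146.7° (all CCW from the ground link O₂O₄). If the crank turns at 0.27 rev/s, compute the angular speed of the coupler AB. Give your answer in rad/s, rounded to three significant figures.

0.204

ω₂ = 1.696 rad/s (from 0.27 rev/s).
Differentiating the loop-closure r₂e^{iθ₂}+r₃e^{iθ₃}=r₁+r₄e^{iθ₄} gives r₂ω₂e^{iθ₂}+r₃ω₃e^{iθ₃}=r₄ω₄e^{iθ₄}.
Eliminating the other unknown: ω₃ = r₂ω₂ sin(θ₄−θ₂) / [r₃ sin(θ₃−θ₄)].
Numerator sine = -0.18910; denominator sine = -0.77605.
Result = 0.0547·1.696·(-0.18910) / (0.111·(-0.77605)) = +0.2037 rad/s; magnitude 0.2037 rad/s.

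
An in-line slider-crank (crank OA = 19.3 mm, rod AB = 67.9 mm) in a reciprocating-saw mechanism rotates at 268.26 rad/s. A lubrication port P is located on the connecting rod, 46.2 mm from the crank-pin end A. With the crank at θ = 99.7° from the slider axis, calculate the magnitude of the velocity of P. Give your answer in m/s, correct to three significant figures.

4.94

ω = 268.3 rad/s.  Crank-pin speed |V_A| = rω = 5.1774 m/s, perpendicular to OA.
Rod angle: sinφ = −(r/L) sinθ ⇒ φ = -16.271°; ω_rod = −rω cosθ/√(L²−r²sin²θ) = +13.383 rad/s.
V_P = V_A + ω_rod × AP, with AP = 0.0462 m along the rod.
Components: V_Px = −rω sinθ − a·ω_rod·sinφ = -4.9302 m/s;  V_Py = rω cosθ + a·ω_rod·cosφ = -0.27879 m/s.
|V_P| = √(V_Px² + V_Py²) = 4.938 m/s.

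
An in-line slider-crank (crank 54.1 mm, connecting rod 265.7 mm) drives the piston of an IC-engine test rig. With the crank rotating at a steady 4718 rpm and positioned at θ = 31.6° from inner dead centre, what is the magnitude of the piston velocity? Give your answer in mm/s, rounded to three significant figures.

ω = 2π·4718/60 = 494.1 rad/s
For an in-line slider-crank, x = r cosθ + √(L² − r² sin²θ), so v = −rω sinθ·[1 + r cosθ/√(L² − r² sin²θ)].
With r = 0.0541 m, L = 0.2657 m, θ = 31.6°: √(L² − r² sin²θ) = 0.26418 m.
v = −0.0541·494.1·0.52399·[1 + 0.0541·0.85173/0.26418] = -16.448 m/s.
|v| = 16.448 m/s = 16448 mm/s.

16400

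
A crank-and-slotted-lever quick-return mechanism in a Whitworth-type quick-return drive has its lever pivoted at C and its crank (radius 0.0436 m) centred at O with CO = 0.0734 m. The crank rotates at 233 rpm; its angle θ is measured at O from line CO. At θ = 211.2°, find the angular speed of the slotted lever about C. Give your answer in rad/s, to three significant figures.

ω = 24.4 rad/s (from 233 rpm).
Crank pin A relative to C: A = (d + r cosθ, r sinθ); lever angle φ = atan2(r sinθ, d + r cosθ).
Differentiating tanφ: φ̇ = rω(d cosθ + r)/(d² + r² + 2dr cosθ).
d² + r² + 2dr cosθ = |CA|² = 0.00181378 m²;  d cosθ + r = -0.019184 m.
|ω_lever| = |0.0436·24.4·-0.019184| / 0.00181378 = 11.252 rad/s.

11.3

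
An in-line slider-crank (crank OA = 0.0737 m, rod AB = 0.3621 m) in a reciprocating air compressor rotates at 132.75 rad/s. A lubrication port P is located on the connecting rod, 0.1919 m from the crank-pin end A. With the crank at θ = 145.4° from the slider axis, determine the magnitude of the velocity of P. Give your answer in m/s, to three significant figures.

6.32

ω = 132.8 rad/s.  Crank-pin speed |V_A| = rω = 9.7837 m/s, perpendicular to OA.
Rod angle: sinφ = −(r/L) sinθ ⇒ φ = -6.637°; ω_rod = −rω cosθ/√(L²−r²sin²θ) = +22.391 rad/s.
V_P = V_A + ω_rod × AP, with AP = 0.1919 m along the rod.
Components: V_Px = −rω sinθ − a·ω_rod·sinφ = -5.059 m/s;  V_Py = rω cosθ + a·ω_rod·cosφ = -3.7853 m/s.
|V_P| = √(V_Px² + V_Py²) = 6.3184 m/s.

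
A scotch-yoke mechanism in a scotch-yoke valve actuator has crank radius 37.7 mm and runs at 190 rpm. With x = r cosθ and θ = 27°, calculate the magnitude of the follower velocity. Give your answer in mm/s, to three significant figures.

341

ω = 19.9 rad/s (from 190 rpm).
x = r cosθ ⇒ ẋ = −rω sinθ.
|v| = rω|sinθ| = 0.0377·19.9·|sin 27°| = 0.34054 m/s = 340.54 mm/s.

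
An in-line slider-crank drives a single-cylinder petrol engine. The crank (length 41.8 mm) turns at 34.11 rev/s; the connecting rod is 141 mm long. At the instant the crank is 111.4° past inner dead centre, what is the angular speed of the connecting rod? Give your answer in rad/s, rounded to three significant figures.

24.1

ω = 214.3 rad/s (converted from 34.11 rev/s).
The rod makes angle φ with the slider axis where L sinφ = r sinθ; differentiating, L cosφ·φ̇ = r ω cosθ.
L cosφ = √(L² − r² sin²θ) = 0.13552 m.
|ω_rod| = r ω |cosθ| / √(L² − r² sin²θ) = 0.0418·214.3·0.36488/0.13552 = 24.12 rad/s.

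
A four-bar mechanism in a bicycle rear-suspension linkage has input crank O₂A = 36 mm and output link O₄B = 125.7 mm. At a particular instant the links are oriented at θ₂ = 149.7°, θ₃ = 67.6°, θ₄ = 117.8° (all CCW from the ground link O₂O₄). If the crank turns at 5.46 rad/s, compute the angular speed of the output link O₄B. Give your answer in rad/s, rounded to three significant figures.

ω₂ = 5.46 rad/s
Differentiating the loop-closure r₂e^{iθ₂}+r₃e^{iθ₃}=r₁+r₄e^{iθ₄} gives r₂ω₂e^{iθ₂}+r₃ω₃e^{iθ₃}=r₄ω₄e^{iθ₄}.
Eliminating the other unknown: ω₄ = r₂ω₂ sin(θ₂−θ₃) / [r₄ sin(θ₄−θ₃)].
Numerator sine = +0.99051; denominator sine = +0.76828.
Result = 0.036·5.46·(+0.99051) / (0.1257·(+0.76828)) = +2.016 rad/s; magnitude 2.016 rad/s.

2.02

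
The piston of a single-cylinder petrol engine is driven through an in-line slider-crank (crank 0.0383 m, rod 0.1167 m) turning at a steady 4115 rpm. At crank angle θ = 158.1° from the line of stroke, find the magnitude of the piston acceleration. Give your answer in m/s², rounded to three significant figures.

4870

ω = 2π·4115/60 = 430.9 rad/s
x(θ) = r cosθ + √(L² − r² sin²θ); with ω constant, a = ω²·d²x/dθ².
d²x/dθ² = −r cosθ − r²(cos2θ)/√u − r⁴ sin²2θ/(4u^{3/2}),  u = L² − r² sin²θ = 0.0134148 m².
Substituting r = 0.0383 m, L = 0.1167 m, θ = 158.1°: d²x/dθ² = +0.026229 m.
a = ω²·d²x/dθ² = (430.9)²·(+0.026229) = +4870.6 m/s²;  |a| = 4870.6 m/s².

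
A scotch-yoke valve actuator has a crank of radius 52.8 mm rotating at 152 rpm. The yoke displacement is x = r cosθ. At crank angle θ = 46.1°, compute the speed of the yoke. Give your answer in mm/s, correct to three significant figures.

ω = 15.92 rad/s (from 152 rpm).
x = r cosθ ⇒ ẋ = −rω sinθ.
|v| = rω|sinθ| = 0.0528·15.92·|sin 46.1°| = 0.60558 m/s = 605.58 mm/s.

606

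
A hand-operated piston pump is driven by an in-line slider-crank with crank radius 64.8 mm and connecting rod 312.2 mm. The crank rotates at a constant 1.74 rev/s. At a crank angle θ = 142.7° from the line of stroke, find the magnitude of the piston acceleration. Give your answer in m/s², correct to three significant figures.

5.71

ω = 2π·1.74 = 10.93 rad/s
x(θ) = r cosθ + √(L² − r² sin²θ); with ω constant, a = ω²·d²x/dθ².
d²x/dθ² = −r cosθ − r²(cos2θ)/√u − r⁴ sin²2θ/(4u^{3/2}),  u = L² − r² sin²θ = 0.0959269 m².
Substituting r = 0.0648 m, L = 0.3122 m, θ = 142.7°: d²x/dθ² = +0.047809 m.
a = ω²·d²x/dθ² = (10.93)²·(+0.047809) = +5.7143 m/s²;  |a| = 5.7143 m/s².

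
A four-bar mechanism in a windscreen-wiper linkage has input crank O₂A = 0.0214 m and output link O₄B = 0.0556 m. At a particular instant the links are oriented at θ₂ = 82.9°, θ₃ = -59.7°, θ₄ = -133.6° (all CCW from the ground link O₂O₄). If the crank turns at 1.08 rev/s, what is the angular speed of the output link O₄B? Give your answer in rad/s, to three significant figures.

ω₂ = 6.786 rad/s (from 1.08 rev/s).
Differentiating the loop-closure r₂e^{iθ₂}+r₃e^{iθ₃}=r₁+r₄e^{iθ₄} gives r₂ω₂e^{iθ₂}+r₃ω₃e^{iθ₃}=r₄ω₄e^{iθ₄}.
Eliminating the other unknown: ω₄ = r₂ω₂ sin(θ₂−θ₃) / [r₄ sin(θ₄−θ₃)].
Numerator sine = +0.60738; denominator sine = -0.96078.
Result = 0.0214·6.786·(+0.60738) / (0.0556·(-0.96078)) = -1.6511 rad/s; magnitude 1.6511 rad/s.

1.65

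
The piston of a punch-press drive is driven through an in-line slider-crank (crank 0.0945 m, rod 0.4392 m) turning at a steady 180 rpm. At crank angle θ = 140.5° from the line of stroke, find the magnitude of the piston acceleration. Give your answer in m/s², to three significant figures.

ω = 2π·180/60 = 18.85 rad/s
x(θ) = r cosθ + √(L² − r² sin²θ); with ω constant, a = ω²·d²x/dθ².
d²x/dθ² = −r cosθ − r²(cos2θ)/√u − r⁴ sin²2θ/(4u^{3/2}),  u = L² − r² sin²θ = 0.189284 m².
Substituting r = 0.0945 m, L = 0.4392 m, θ = 140.5°: d²x/dθ² = +0.068769 m.
a = ω²·d²x/dθ² = (18.85)²·(+0.068769) = +24.434 m/s²;  |a| = 24.434 m/s².

24.4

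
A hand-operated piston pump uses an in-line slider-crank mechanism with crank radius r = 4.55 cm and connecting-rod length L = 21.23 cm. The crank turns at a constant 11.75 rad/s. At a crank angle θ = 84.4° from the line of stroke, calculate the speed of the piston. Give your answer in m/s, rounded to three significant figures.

ω = 11.75 rad/s
For an in-line slider-crank, x = r cosθ + √(L² − r² sin²θ), so v = −rω sinθ·[1 + r cosθ/√(L² − r² sin²θ)].
With r = 0.0455 m, L = 0.2123 m, θ = 84.4°: √(L² − r² sin²θ) = 0.20741 m.
v = −0.0455·11.75·0.99523·[1 + 0.0455·0.09758/0.20741] = -0.54346 m/s.
|v| = 0.54346 m/s.

0.543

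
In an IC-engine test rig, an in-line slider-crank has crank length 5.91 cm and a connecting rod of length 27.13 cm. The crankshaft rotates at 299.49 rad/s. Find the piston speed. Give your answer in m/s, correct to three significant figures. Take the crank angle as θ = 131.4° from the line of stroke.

11.3

ω = 299.5 rad/s
For an in-line slider-crank, x = r cosθ + √(L² − r² sin²θ), so v = −rω sinθ·[1 + r cosθ/√(L² − r² sin²θ)].
With r = 0.0591 m, L = 0.2713 m, θ = 131.4°: √(L² − r² sin²θ) = 0.26765 m.
v = −0.0591·299.5·0.75011·[1 + 0.0591·-0.66131/0.26765] = -11.338 m/s.
|v| = 11.338 m/s.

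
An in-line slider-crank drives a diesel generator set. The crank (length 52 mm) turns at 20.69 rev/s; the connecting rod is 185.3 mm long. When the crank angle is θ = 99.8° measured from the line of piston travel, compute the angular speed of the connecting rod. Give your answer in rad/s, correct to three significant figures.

6.46

ω = 130 rad/s (converted from 20.69 rev/s).
The rod makes angle φ with the slider axis where L sinφ = r sinθ; differentiating, L cosφ·φ̇ = r ω cosθ.
L cosφ = √(L² − r² sin²θ) = 0.17807 m.
|ω_rod| = r ω |cosθ| / √(L² − r² sin²θ) = 0.052·130·0.17021/0.17807 = 6.4614 rad/s.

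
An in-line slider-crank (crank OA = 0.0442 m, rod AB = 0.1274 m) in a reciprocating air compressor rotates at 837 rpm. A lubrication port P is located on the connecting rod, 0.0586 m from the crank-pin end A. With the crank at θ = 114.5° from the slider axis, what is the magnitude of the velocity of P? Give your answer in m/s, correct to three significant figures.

3.39

ω = 87.65 rad/s.  Crank-pin speed |V_A| = rω = 3.8741 m/s, perpendicular to OA.
Rod angle: sinφ = −(r/L) sinθ ⇒ φ = -18.403°; ω_rod = −rω cosθ/√(L²−r²sin²θ) = +13.29 rad/s.
V_P = V_A + ω_rod × AP, with AP = 0.0586 m along the rod.
Components: V_Px = −rω sinθ − a·ω_rod·sinφ = -3.2795 m/s;  V_Py = rω cosθ + a·ω_rod·cosφ = -0.86761 m/s.
|V_P| = √(V_Px² + V_Py²) = 3.3923 m/s.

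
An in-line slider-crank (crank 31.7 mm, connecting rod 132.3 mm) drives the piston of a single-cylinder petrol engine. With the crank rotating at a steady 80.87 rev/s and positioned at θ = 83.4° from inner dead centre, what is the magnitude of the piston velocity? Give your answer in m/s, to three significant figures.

ω = 2π·80.9 = 508.1 rad/s
For an in-line slider-crank, x = r cosθ + √(L² − r² sin²θ), so v = −rω sinθ·[1 + r cosθ/√(L² − r² sin²θ)].
With r = 0.0317 m, L = 0.1323 m, θ = 83.4°: √(L² − r² sin²θ) = 0.1285 m.
v = −0.0317·508.1·0.99337·[1 + 0.0317·0.11494/0.1285] = -16.454 m/s.
|v| = 16.454 m/s.

16.5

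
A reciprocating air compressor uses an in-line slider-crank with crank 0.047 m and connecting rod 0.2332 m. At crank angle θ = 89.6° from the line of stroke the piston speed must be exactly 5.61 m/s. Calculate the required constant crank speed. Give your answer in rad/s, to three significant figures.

119

For an in-line slider-crank, |v_piston| = rω|sinθ|·[1 + r cosθ/√(L² − r² sin²θ)].
With r = 0.047 m, L = 0.2332 m, θ = 89.6°: the bracketed kinematic factor |dx/dθ| = 0.047066 m.
ω = v/|dx/dθ| = 5.61/0.047066 = 119.19 rad/s.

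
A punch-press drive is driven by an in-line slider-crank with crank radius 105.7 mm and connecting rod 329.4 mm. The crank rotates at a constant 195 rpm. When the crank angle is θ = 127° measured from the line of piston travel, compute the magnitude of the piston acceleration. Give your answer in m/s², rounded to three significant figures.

ω = 2π·195/60 = 20.42 rad/s
x(θ) = r cosθ + √(L² − r² sin²θ); with ω constant, a = ω²·d²x/dθ².
d²x/dθ² = −r cosθ − r²(cos2θ)/√u − r⁴ sin²2θ/(4u^{3/2}),  u = L² − r² sin²θ = 0.101378 m².
Substituting r = 0.1057 m, L = 0.3294 m, θ = 127°: d²x/dθ² = +0.072391 m.
a = ω²·d²x/dθ² = (20.42)²·(+0.072391) = +30.186 m/s²;  |a| = 30.186 m/s².

30.2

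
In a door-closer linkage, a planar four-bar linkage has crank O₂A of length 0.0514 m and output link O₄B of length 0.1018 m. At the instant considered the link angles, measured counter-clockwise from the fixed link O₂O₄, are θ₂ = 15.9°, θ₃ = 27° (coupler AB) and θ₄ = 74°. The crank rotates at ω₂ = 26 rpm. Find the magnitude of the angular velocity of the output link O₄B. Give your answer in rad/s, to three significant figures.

0.362

ω₂ = 2.723 rad/s (from 26 rpm).
Differentiating the loop-closure r₂e^{iθ₂}+r₃e^{iθ₃}=r₁+r₄e^{iθ₄} gives r₂ω₂e^{iθ₂}+r₃ω₃e^{iθ₃}=r₄ω₄e^{iθ₄}.
Eliminating the other unknown: ω₄ = r₂ω₂ sin(θ₂−θ₃) / [r₄ sin(θ₄−θ₃)].
Numerator sine = -0.19252; denominator sine = +0.73135.
Result = 0.0514·2.723·(-0.19252) / (0.1018·(+0.73135)) = -0.36188 rad/s; magnitude 0.36188 rad/s.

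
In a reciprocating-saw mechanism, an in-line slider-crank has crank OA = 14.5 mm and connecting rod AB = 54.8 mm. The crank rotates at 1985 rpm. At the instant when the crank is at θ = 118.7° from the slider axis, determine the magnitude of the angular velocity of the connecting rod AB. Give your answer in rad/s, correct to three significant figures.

27.2

ω = 207.9 rad/s (converted from 1985 rpm).
The rod makes angle φ with the slider axis where L sinφ = r sinθ; differentiating, L cosφ·φ̇ = r ω cosθ.
L cosφ = √(L² − r² sin²θ) = 0.053304 m.
|ω_rod| = r ω |cosθ| / √(L² − r² sin²θ) = 0.0145·207.9·0.48022/0.053304 = 27.155 rad/s.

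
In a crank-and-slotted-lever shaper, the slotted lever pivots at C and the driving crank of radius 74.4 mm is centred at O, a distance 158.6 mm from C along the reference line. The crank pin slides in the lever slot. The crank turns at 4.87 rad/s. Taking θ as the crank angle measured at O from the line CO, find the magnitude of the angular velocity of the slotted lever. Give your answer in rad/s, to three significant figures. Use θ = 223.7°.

1.07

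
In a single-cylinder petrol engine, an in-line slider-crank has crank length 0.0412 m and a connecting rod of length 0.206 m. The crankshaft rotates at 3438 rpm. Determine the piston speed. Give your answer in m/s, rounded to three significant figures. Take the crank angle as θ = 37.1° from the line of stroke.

10.4

ω = 2π·3438/60 = 360 rad/s
For an in-line slider-crank, x = r cosθ + √(L² − r² sin²θ), so v = −rω sinθ·[1 + r cosθ/√(L² − r² sin²θ)].
With r = 0.0412 m, L = 0.206 m, θ = 37.1°: √(L² − r² sin²θ) = 0.2045 m.
v = −0.0412·360·0.60321·[1 + 0.0412·0.79758/0.2045] = -10.385 m/s.
|v| = 10.385 m/s.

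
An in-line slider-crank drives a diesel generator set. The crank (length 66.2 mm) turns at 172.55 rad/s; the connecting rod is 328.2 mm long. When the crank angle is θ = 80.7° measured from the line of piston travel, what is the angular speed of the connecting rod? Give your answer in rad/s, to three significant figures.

5.74

ω = 172.6 rad/s
The rod makes angle φ with the slider axis where L sinφ = r sinθ; differentiating, L cosφ·φ̇ = r ω cosθ.
L cosφ = √(L² − r² sin²θ) = 0.32163 m.
|ω_rod| = r ω |cosθ| / √(L² − r² sin²θ) = 0.0662·172.6·0.16160/0.32163 = 5.7394 rad/s.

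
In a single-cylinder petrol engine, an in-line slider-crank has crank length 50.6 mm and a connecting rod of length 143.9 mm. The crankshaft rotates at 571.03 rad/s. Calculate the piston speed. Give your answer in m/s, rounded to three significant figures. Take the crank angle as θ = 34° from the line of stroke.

21.0

ω = 571 rad/s
For an in-line slider-crank, x = r cosθ + √(L² − r² sin²θ), so v = −rω sinθ·[1 + r cosθ/√(L² − r² sin²θ)].
With r = 0.0506 m, L = 0.1439 m, θ = 34°: √(L² − r² sin²θ) = 0.14109 m.
v = −0.0506·571·0.55919·[1 + 0.0506·0.82904/0.14109] = -20.961 m/s.
|v| = 20.961 m/s.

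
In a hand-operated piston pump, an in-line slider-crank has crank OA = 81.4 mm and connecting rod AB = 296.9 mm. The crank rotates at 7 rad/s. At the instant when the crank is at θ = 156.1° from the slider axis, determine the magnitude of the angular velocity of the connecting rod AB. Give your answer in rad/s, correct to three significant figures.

1.77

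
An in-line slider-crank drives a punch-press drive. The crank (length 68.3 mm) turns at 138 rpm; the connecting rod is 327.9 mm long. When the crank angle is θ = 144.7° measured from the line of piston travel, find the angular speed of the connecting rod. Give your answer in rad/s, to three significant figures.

2.47

ω = 14.45 rad/s (converted from 138 rpm).
The rod makes angle φ with the slider axis where L sinφ = r sinθ; differentiating, L cosφ·φ̇ = r ω cosθ.
L cosφ = √(L² − r² sin²θ) = 0.32552 m.
|ω_rod| = r ω |cosθ| / √(L² − r² sin²θ) = 0.0683·14.45·0.81614/0.32552 = 2.4747 rad/s.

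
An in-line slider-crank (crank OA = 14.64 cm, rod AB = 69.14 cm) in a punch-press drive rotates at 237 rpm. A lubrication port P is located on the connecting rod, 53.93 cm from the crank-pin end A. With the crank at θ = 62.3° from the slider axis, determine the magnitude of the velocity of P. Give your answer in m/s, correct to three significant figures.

ω = 24.82 rad/s.  Crank-pin speed |V_A| = rω = 3.6334 m/s, perpendicular to OA.
Rod angle: sinφ = −(r/L) sinθ ⇒ φ = -10.806°; ω_rod = −rω cosθ/√(L²−r²sin²θ) = -2.4869 rad/s.
V_P = V_A + ω_rod × AP, with AP = 0.5393 m along the rod.
Components: V_Px = −rω sinθ − a·ω_rod·sinφ = -3.4685 m/s;  V_Py = rω cosθ + a·ω_rod·cosφ = +0.37156 m/s.
|V_P| = √(V_Px² + V_Py²) = 3.4883 m/s.

3.49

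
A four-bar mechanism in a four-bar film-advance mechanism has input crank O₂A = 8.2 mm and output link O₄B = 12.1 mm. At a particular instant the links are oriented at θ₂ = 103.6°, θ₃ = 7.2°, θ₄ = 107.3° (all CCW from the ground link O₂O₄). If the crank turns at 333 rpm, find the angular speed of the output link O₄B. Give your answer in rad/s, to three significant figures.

ω₂ = 34.87 rad/s (from 333 rpm).
Differentiating the loop-closure r₂e^{iθ₂}+r₃e^{iθ₃}=r₁+r₄e^{iθ₄} gives r₂ω₂e^{iθ₂}+r₃ω₃e^{iθ₃}=r₄ω₄e^{iθ₄}.
Eliminating the other unknown: ω₄ = r₂ω₂ sin(θ₂−θ₃) / [r₄ sin(θ₄−θ₃)].
Numerator sine = +0.99377; denominator sine = +0.98450.
Result = 0.0082·34.87·(+0.99377) / (0.0121·(+0.98450)) = +23.854 rad/s; magnitude 23.854 rad/s.

23.9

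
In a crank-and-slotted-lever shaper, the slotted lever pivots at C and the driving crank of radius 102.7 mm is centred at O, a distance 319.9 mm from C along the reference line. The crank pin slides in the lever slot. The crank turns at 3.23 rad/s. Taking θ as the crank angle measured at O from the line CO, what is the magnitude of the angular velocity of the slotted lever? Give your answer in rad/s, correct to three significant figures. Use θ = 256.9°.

0.102

ω = 3.23 rad/s
Crank pin A relative to C: A = (d + r cosθ, r sinθ); lever angle φ = atan2(r sinθ, d + r cosθ).
Differentiating tanφ: φ̇ = rω(d cosθ + r)/(d² + r² + 2dr cosθ).
d² + r² + 2dr cosθ = |CA|² = 0.0979906 m²;  d cosθ + r = +0.030194 m.
|ω_lever| = |0.1027·3.23·+0.030194| / 0.0979906 = 0.10221 rad/s.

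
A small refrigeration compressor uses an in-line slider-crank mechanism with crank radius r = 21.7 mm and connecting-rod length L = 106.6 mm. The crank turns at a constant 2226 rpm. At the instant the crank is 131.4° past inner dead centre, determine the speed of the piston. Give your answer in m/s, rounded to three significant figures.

3.28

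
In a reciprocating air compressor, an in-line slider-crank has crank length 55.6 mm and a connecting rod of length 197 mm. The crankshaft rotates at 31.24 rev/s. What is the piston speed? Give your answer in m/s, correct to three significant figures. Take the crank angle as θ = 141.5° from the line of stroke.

5.27

ω = 2π·31.2 = 196.3 rad/s
For an in-line slider-crank, x = r cosθ + √(L² − r² sin²θ), so v = −rω sinθ·[1 + r cosθ/√(L² − r² sin²θ)].
With r = 0.0556 m, L = 0.197 m, θ = 141.5°: √(L² − r² sin²θ) = 0.19394 m.
v = −0.0556·196.3·0.62251·[1 + 0.0556·-0.78261/0.19394] = -5.2695 m/s.
|v| = 5.2695 m/s.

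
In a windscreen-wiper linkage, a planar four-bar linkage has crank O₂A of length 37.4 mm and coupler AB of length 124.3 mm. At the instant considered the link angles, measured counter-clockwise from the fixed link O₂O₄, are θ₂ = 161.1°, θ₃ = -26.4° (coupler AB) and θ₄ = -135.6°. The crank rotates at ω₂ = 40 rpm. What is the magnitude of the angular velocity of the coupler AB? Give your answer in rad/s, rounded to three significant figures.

1.19

ω₂ = 4.189 rad/s (from 40 rpm).
Differentiating the loop-closure r₂e^{iθ₂}+r₃e^{iθ₃}=r₁+r₄e^{iθ₄} gives r₂ω₂e^{iθ₂}+r₃ω₃e^{iθ₃}=r₄ω₄e^{iθ₄}.
Eliminating the other unknown: ω₃ = r₂ω₂ sin(θ₄−θ₂) / [r₃ sin(θ₃−θ₄)].
Numerator sine = +0.89337; denominator sine = +0.94438.
Result = 0.0374·4.189·(+0.89337) / (0.1243·(+0.94438)) = +1.1923 rad/s; magnitude 1.1923 rad/s.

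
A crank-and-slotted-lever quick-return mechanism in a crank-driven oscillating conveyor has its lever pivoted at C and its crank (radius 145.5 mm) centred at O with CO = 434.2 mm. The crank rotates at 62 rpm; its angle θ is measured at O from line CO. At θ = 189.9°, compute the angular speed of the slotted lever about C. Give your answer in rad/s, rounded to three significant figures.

ω = 6.493 rad/s (from 62 rpm).
Crank pin A relative to C: A = (d + r cosθ, r sinθ); lever angle φ = atan2(r sinθ, d + r cosθ).
Differentiating tanφ: φ̇ = rω(d cosθ + r)/(d² + r² + 2dr cosθ).
d² + r² + 2dr cosθ = |CA|² = 0.0852292 m²;  d cosθ + r = -0.28223 m.
|ω_lever| = |0.1455·6.493·-0.28223| / 0.0852292 = 3.1283 rad/s.

3.13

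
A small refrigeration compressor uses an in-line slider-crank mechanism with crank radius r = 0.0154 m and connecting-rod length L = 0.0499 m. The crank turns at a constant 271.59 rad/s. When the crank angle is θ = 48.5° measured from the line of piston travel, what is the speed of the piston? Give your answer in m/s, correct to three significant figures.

ω = 271.6 rad/s
For an in-line slider-crank, x = r cosθ + √(L² − r² sin²θ), so v = −rω sinθ·[1 + r cosθ/√(L² − r² sin²θ)].
With r = 0.0154 m, L = 0.0499 m, θ = 48.5°: √(L² − r² sin²θ) = 0.048549 m.
v = −0.0154·271.6·0.74896·[1 + 0.0154·0.66262/0.048549] = -3.7909 m/s.
|v| = 3.7909 m/s.

3.79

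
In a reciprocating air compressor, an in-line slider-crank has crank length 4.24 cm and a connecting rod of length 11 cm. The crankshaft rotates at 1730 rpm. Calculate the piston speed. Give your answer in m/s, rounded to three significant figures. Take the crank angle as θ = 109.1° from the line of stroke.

6.28

ω = 2π·1730/60 = 181.2 rad/s
For an in-line slider-crank, x = r cosθ + √(L² − r² sin²θ), so v = −rω sinθ·[1 + r cosθ/√(L² − r² sin²θ)].
With r = 0.0424 m, L = 0.11 m, θ = 109.1°: √(L² − r² sin²θ) = 0.10244 m.
v = −0.0424·181.2·0.94495·[1 + 0.0424·-0.32722/0.10244] = -6.2755 m/s.
|v| = 6.2755 m/s.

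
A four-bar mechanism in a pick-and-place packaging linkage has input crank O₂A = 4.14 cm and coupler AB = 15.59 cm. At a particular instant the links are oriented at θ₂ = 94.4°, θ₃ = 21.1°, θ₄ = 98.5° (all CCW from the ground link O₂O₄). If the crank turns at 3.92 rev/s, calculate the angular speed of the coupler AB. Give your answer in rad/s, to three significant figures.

0.479

ω₂ = 24.63 rad/s (from 3.92 rev/s).
Differentiating the loop-closure r₂e^{iθ₂}+r₃e^{iθ₃}=r₁+r₄e^{iθ₄} gives r₂ω₂e^{iθ₂}+r₃ω₃e^{iθ₃}=r₄ω₄e^{iθ₄}.
Eliminating the other unknown: ω₃ = r₂ω₂ sin(θ₄−θ₂) / [r₃ sin(θ₃−θ₄)].
Numerator sine = +0.07150; denominator sine = -0.97592.
Result = 0.0414·24.63·(+0.07150) / (0.1559·(-0.97592)) = -0.47918 rad/s; magnitude 0.47918 rad/s.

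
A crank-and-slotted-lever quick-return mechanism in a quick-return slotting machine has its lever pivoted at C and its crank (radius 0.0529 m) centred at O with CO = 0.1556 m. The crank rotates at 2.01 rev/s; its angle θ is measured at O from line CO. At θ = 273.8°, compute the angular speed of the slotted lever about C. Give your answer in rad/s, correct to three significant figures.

1.50

ω = 12.63 rad/s (from 2.01 rev/s).
Crank pin A relative to C: A = (d + r cosθ, r sinθ); lever angle φ = atan2(r sinθ, d + r cosθ).
Differentiating tanφ: φ̇ = rω(d cosθ + r)/(d² + r² + 2dr cosθ).
d² + r² + 2dr cosθ = |CA|² = 0.0281008 m²;  d cosθ + r = +0.063212 m.
|ω_lever| = |0.0529·12.63·+0.063212| / 0.0281008 = 1.5028 rad/s.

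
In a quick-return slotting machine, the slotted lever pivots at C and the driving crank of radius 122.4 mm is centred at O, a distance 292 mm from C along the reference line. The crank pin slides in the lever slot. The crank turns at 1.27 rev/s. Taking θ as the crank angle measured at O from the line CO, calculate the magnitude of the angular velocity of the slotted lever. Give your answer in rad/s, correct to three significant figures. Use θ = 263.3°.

0.939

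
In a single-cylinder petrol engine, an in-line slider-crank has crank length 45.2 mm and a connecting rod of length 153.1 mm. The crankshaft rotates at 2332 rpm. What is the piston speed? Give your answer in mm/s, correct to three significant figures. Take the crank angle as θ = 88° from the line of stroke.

11200

ω = 2π·2332/60 = 244.2 rad/s
For an in-line slider-crank, x = r cosθ + √(L² − r² sin²θ), so v = −rω sinθ·[1 + r cosθ/√(L² − r² sin²θ)].
With r = 0.0452 m, L = 0.1531 m, θ = 88°: √(L² − r² sin²θ) = 0.14628 m.
v = −0.0452·244.2·0.99939·[1 + 0.0452·0.03490/0.14628] = -11.15 m/s.
|v| = 11.15 m/s = 11150 mm/s.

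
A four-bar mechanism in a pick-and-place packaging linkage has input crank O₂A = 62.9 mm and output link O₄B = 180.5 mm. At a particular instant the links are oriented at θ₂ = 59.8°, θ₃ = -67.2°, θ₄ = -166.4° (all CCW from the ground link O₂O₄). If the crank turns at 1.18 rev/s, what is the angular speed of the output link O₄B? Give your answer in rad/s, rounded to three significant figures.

ω₂ = 7.414 rad/s (from 1.18 rev/s).
Differentiating the loop-closure r₂e^{iθ₂}+r₃e^{iθ₃}=r₁+r₄e^{iθ₄} gives r₂ω₂e^{iθ₂}+r₃ω₃e^{iθ₃}=r₄ω₄e^{iθ₄}.
Eliminating the other unknown: ω₄ = r₂ω₂ sin(θ₂−θ₃) / [r₄ sin(θ₄−θ₃)].
Numerator sine = +0.79864; denominator sine = -0.98714.
Result = 0.0629·7.414·(+0.79864) / (0.1805·(-0.98714)) = -2.0903 rad/s; magnitude 2.0903 rad/s.

2.09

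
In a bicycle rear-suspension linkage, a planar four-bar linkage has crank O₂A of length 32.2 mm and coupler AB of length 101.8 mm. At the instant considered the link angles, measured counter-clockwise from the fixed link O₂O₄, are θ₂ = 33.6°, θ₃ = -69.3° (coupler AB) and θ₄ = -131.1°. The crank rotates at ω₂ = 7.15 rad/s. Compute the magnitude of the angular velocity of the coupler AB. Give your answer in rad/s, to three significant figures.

ω₂ = 7.15 rad/s
Differentiating the loop-closure r₂e^{iθ₂}+r₃e^{iθ₃}=r₁+r₄e^{iθ₄} gives r₂ω₂e^{iθ₂}+r₃ω₃e^{iθ₃}=r₄ω₄e^{iθ₄}.
Eliminating the other unknown: ω₃ = r₂ω₂ sin(θ₄−θ₂) / [r₃ sin(θ₃−θ₄)].
Numerator sine = -0.26387; denominator sine = +0.88130.
Result = 0.0322·7.15·(-0.26387) / (0.1018·(+0.88130)) = -0.67715 rad/s; magnitude 0.67715 rad/s.

0.677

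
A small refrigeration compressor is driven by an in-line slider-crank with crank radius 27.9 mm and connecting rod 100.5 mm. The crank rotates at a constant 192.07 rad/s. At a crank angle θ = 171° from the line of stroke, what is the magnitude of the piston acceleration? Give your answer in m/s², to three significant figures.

ω = 192.1 rad/s
x(θ) = r cosθ + √(L² − r² sin²θ); with ω constant, a = ω²·d²x/dθ².
d²x/dθ² = −r cosθ − r²(cos2θ)/√u − r⁴ sin²2θ/(4u^{3/2}),  u = L² − r² sin²θ = 0.0100812 m².
Substituting r = 0.0279 m, L = 0.1005 m, θ = 171°: d²x/dθ² = +0.020169 m.
a = ω²·d²x/dθ² = (192.1)²·(+0.020169) = +744.05 m/s²;  |a| = 744.05 m/s².

744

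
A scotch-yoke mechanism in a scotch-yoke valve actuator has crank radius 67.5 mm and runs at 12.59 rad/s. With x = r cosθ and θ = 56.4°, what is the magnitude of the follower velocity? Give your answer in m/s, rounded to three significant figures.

0.708

ω = 12.59 rad/s
x = r cosθ ⇒ ẋ = −rω sinθ.
|v| = rω|sinθ| = 0.0675·12.59·|sin 56.4°| = 0.70784 m/s.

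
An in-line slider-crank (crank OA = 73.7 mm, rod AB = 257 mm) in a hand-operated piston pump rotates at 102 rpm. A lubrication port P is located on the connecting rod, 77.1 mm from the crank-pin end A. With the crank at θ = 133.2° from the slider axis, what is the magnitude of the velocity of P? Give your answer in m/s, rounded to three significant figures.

ω = 10.68 rad/s.  Crank-pin speed |V_A| = rω = 0.78722 m/s, perpendicular to OA.
Rod angle: sinφ = −(r/L) sinθ ⇒ φ = -12.066°; ω_rod = −rω cosθ/√(L²−r²sin²θ) = +2.1442 rad/s.
V_P = V_A + ω_rod × AP, with AP = 0.0771 m along the rod.
Components: V_Px = −rω sinθ − a·ω_rod·sinφ = -0.5393 m/s;  V_Py = rω cosθ + a·ω_rod·cosφ = -0.37722 m/s.
|V_P| = √(V_Px² + V_Py²) = 0.65813 m/s.

0.658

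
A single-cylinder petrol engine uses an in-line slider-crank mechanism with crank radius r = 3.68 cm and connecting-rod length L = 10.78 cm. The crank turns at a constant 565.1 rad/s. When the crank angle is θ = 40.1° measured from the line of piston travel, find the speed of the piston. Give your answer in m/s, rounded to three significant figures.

ω = 565.1 rad/s
For an in-line slider-crank, x = r cosθ + √(L² − r² sin²θ), so v = −rω sinθ·[1 + r cosθ/√(L² − r² sin²θ)].
With r = 0.0368 m, L = 0.1078 m, θ = 40.1°: √(L² − r² sin²θ) = 0.10516 m.
v = −0.0368·565.1·0.64412·[1 + 0.0368·0.76492/0.10516] = -16.98 m/s.
|v| = 16.98 m/s.

17.0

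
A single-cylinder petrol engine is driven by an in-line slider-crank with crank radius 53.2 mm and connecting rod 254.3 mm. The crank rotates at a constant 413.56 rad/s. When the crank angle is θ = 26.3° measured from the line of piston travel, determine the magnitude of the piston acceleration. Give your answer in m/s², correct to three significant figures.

9330

ω = 413.6 rad/s
x(θ) = r cosθ + √(L² − r² sin²θ); with ω constant, a = ω²·d²x/dθ².
d²x/dθ² = −r cosθ − r²(cos2θ)/√u − r⁴ sin²2θ/(4u^{3/2}),  u = L² − r² sin²θ = 0.0641129 m².
Substituting r = 0.0532 m, L = 0.2543 m, θ = 26.3°: d²x/dθ² = -0.05456 m.
a = ω²·d²x/dθ² = (413.6)²·(-0.05456) = -9331.5 m/s²;  |a| = 9331.5 m/s².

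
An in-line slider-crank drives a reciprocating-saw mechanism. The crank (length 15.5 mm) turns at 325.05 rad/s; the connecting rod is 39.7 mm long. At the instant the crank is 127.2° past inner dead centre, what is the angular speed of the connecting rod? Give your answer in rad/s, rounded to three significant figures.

80.7

ω = 325.1 rad/s
The rod makes angle φ with the slider axis where L sinφ = r sinθ; differentiating, L cosφ·φ̇ = r ω cosθ.
L cosφ = √(L² − r² sin²θ) = 0.037731 m.
|ω_rod| = r ω |cosθ| / √(L² − r² sin²θ) = 0.0155·325.1·0.60460/0.037731 = 80.732 rad/s.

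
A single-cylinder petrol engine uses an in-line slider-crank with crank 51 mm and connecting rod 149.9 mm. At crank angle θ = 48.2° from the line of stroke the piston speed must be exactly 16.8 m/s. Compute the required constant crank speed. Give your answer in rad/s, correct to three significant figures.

For an in-line slider-crank, |v_piston| = rω|sinθ|·[1 + r cosθ/√(L² − r² sin²θ)].
With r = 0.051 m, L = 0.1499 m, θ = 48.2°: the bracketed kinematic factor |dx/dθ| = 0.046932 m.
ω = v/|dx/dθ| = 16.8/0.046932 = 357.96 rad/s.

358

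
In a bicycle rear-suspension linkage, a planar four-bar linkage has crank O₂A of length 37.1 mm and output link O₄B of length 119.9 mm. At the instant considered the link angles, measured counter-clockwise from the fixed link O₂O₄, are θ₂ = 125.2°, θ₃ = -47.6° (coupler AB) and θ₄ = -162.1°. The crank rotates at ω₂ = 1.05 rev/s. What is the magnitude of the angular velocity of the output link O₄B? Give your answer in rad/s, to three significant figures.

ω₂ = 6.597 rad/s (from 1.05 rev/s).
Differentiating the loop-closure r₂e^{iθ₂}+r₃e^{iθ₃}=r₁+r₄e^{iθ₄} gives r₂ω₂e^{iθ₂}+r₃ω₃e^{iθ₃}=r₄ω₄e^{iθ₄}.
Eliminating the other unknown: ω₄ = r₂ω₂ sin(θ₂−θ₃) / [r₄ sin(θ₄−θ₃)].
Numerator sine = +0.12533; denominator sine = -0.90996.
Result = 0.0371·6.597·(+0.12533) / (0.1199·(-0.90996)) = -0.28117 rad/s; magnitude 0.28117 rad/s.

0.281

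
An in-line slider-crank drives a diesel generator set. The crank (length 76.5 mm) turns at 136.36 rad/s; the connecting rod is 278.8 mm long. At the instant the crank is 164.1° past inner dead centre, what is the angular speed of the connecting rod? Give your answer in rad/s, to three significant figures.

ω = 136.4 rad/s
The rod makes angle φ with the slider axis where L sinφ = r sinθ; differentiating, L cosφ·φ̇ = r ω cosθ.
L cosφ = √(L² − r² sin²θ) = 0.27801 m.
|ω_rod| = r ω |cosθ| / √(L² − r² sin²θ) = 0.0765·136.4·0.96174/0.27801 = 36.086 rad/s.

36.1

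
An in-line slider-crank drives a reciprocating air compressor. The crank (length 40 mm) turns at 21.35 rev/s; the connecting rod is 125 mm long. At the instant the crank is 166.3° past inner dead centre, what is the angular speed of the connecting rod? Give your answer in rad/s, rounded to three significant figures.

41.8

ω = 134.1 rad/s (converted from 21.35 rev/s).
The rod makes angle φ with the slider axis where L sinφ = r sinθ; differentiating, L cosφ·φ̇ = r ω cosθ.
L cosφ = √(L² − r² sin²θ) = 0.12464 m.
|ω_rod| = r ω |cosθ| / √(L² − r² sin²θ) = 0.04·134.1·0.97155/0.12464 = 41.826 rad/s.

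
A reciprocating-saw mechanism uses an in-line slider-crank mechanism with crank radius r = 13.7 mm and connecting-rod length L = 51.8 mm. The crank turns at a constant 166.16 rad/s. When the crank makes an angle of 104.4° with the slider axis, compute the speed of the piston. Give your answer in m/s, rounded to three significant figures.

ω = 166.2 rad/s
For an in-line slider-crank, x = r cosθ + √(L² − r² sin²θ), so v = −rω sinθ·[1 + r cosθ/√(L² − r² sin²θ)].
With r = 0.0137 m, L = 0.0518 m, θ = 104.4°: √(L² − r² sin²θ) = 0.050072 m.
v = −0.0137·166.2·0.96858·[1 + 0.0137·-0.24869/0.050072] = -2.0548 m/s.
|v| = 2.0548 m/s.

2.05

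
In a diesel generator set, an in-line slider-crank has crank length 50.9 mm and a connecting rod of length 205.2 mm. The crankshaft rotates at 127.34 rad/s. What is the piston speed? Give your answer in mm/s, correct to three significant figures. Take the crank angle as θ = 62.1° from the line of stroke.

6410

ω = 127.3 rad/s
For an in-line slider-crank, x = r cosθ + √(L² − r² sin²θ), so v = −rω sinθ·[1 + r cosθ/√(L² − r² sin²θ)].
With r = 0.0509 m, L = 0.2052 m, θ = 62.1°: √(L² − r² sin²θ) = 0.20021 m.
v = −0.0509·127.3·0.88377·[1 + 0.0509·0.46793/0.20021] = -6.4097 m/s.
|v| = 6.4097 m/s = 6409.7 mm/s.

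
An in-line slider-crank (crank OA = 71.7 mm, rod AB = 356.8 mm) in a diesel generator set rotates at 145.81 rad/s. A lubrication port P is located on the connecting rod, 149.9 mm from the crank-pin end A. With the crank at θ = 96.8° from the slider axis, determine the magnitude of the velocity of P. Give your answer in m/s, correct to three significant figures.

ω = 145.8 rad/s.  Crank-pin speed |V_A| = rω = 10.455 m/s, perpendicular to OA.
Rod angle: sinφ = −(r/L) sinθ ⇒ φ = -11.510°; ω_rod = −rω cosθ/√(L²−r²sin²θ) = +3.5405 rad/s.
V_P = V_A + ω_rod × AP, with AP = 0.1499 m along the rod.
Components: V_Px = −rω sinθ − a·ω_rod·sinφ = -10.275 m/s;  V_Py = rω cosθ + a·ω_rod·cosφ = -0.71781 m/s.
|V_P| = √(V_Px² + V_Py²) = 10.3 m/s.

10.3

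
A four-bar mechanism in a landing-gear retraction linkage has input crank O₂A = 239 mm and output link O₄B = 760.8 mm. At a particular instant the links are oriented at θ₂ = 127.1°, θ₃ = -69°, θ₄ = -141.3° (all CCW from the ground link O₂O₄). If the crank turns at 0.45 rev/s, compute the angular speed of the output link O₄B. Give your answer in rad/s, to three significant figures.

ω₂ = 2.827 rad/s (from 0.45 rev/s).
Differentiating the loop-closure r₂e^{iθ₂}+r₃e^{iθ₃}=r₁+r₄e^{iθ₄} gives r₂ω₂e^{iθ₂}+r₃ω₃e^{iθ₃}=r₄ω₄e^{iθ₄}.
Eliminating the other unknown: ω₄ = r₂ω₂ sin(θ₂−θ₃) / [r₄ sin(θ₄−θ₃)].
Numerator sine = -0.27731; denominator sine = -0.95266.
Result = 0.239·2.827·(-0.27731) / (0.7608·(-0.95266)) = +0.25856 rad/s; magnitude 0.25856 rad/s.

0.259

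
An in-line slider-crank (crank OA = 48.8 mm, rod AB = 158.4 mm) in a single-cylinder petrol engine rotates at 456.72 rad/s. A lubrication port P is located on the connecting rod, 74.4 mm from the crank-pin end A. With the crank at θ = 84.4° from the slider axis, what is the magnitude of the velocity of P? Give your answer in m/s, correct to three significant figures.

22.5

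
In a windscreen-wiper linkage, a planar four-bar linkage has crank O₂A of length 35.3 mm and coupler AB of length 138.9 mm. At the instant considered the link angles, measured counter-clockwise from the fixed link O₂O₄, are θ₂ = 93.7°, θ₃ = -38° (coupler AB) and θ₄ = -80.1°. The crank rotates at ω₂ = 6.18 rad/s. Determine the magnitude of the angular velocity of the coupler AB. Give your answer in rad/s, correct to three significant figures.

ω₂ = 6.18 rad/s
Differentiating the loop-closure r₂e^{iθ₂}+r₃e^{iθ₃}=r₁+r₄e^{iθ₄} gives r₂ω₂e^{iθ₂}+r₃ω₃e^{iθ₃}=r₄ω₄e^{iθ₄}.
Eliminating the other unknown: ω₃ = r₂ω₂ sin(θ₄−θ₂) / [r₃ sin(θ₃−θ₄)].
Numerator sine = -0.10800; denominator sine = +0.67043.
Result = 0.0353·6.18·(-0.10800) / (0.1389·(+0.67043)) = -0.25301 rad/s; magnitude 0.25301 rad/s.

0.253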